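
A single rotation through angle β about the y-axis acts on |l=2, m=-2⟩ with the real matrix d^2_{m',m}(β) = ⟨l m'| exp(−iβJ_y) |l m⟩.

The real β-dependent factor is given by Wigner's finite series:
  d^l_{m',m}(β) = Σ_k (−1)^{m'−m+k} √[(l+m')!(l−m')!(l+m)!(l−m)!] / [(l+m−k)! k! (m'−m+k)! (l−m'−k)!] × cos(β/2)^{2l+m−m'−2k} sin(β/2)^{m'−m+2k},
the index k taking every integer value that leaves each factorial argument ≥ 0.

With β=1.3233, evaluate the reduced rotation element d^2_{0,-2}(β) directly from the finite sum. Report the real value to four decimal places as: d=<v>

d^2_{0,-2}(β=1.3233) via Wigner's sum:
c=cos(1.3233/2)=0.788980, s=sin(1.3233/2)=0.614420; N=√[2·2·1·24]=9.797959
Admissible k: 0..0 (factorial args all ≥0)
  k=0: (−1)^2·9.7980/(4)·0.7890^2·0.6144^2 = +0.575622
d^2_{0,-2}(1.3233) = +0.575622

d=0.5756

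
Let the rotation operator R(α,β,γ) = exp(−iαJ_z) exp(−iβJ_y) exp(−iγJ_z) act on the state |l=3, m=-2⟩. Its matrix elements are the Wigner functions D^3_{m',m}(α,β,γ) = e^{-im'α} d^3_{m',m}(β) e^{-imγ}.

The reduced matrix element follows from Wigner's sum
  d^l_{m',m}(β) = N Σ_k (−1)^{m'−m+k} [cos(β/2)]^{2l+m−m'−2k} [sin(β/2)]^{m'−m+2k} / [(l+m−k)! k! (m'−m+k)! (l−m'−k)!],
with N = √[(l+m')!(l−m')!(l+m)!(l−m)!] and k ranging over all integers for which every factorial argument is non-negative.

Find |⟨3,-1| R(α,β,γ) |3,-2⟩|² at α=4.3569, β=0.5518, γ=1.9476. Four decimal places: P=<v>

D^3_{-1,-2}(4.3569,0.5518,1.9476) = e^{-i·-1·4.3569}·d^3_{-1,-2}(0.5518)·e^{-i·-2·1.9476}. Compute d first:
With c≡cos(β/2)=0.962180 and s≡sin(β/2)=0.272413, N=[2·24·1·120]^{1/2}=75.894664
k∈{0,1} keeps every argument non-negative
  k=0: (−1)^1·75.8947/(24)·0.9622^5·0.2724^1 = -0.710412
  k=1: (−1)^2·75.8947/(12)·0.9622^3·0.2724^3 = +0.113889
d^3_{-1,-2}(0.5518) = -0.710412 +0.113889 = -0.596523
|D^3_{-1,-2}|² = |d^3_{-1,-2}(β)|² = (-0.596523)² = 0.355840 (the z-rotation phases have unit modulus)

P=0.3558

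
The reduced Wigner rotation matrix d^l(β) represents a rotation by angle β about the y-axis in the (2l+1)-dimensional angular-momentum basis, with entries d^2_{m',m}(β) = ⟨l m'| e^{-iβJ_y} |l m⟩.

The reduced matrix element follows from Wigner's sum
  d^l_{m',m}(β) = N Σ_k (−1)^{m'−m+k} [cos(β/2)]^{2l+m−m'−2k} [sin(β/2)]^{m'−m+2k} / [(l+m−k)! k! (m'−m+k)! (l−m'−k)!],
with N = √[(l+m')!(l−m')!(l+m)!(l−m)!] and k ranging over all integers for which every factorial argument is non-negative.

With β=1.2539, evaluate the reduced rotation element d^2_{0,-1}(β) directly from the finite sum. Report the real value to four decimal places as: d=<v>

d^2_{0,-1}(β=1.2539) via Wigner's sum:
With c≡cos(β/2)=0.809821 and s≡sin(β/2)=0.586678, N=[2·2·1·6]^{1/2}=4.898979
Admissible k: 0..1 (factorial args all ≥0)
  k=0: (−1)^1·4.8990/(2)·0.8098^3·0.5867^1 = -0.763206
  k=1: (−1)^2·4.8990/(2)·0.8098^1·0.5867^3 = +0.400556
d^2_{0,-1}(1.2539) = -0.763206 +0.400556 = -0.362650

d=-0.3627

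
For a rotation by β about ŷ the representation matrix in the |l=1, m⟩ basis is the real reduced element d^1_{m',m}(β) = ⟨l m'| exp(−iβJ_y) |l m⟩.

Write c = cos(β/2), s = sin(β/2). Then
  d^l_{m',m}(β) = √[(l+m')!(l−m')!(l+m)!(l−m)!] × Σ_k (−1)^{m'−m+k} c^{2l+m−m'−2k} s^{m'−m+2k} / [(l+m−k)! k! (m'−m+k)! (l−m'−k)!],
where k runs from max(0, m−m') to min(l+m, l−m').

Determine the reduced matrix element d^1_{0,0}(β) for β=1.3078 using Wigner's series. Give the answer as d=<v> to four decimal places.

d^1_{0,0}(β=1.3078) via Wigner's sum:
c=cos(1.3078/2)=0.793718, s=sin(1.3078/2)=0.608287; N=√[1·1·1·1]=1.000000
k: max(0,(0)−(0))=0 … min(1+(0),1−(0))=1
  k=0: (−1)^0·1.0000/(1)·0.7937^2·0.6083^0 = +0.629988
  k=1: (−1)^1·1.0000/(1)·0.7937^0·0.6083^2 = -0.370012
d^1_{0,0}(1.3078) = +0.629988 -0.370012 = +0.259975

d=0.2600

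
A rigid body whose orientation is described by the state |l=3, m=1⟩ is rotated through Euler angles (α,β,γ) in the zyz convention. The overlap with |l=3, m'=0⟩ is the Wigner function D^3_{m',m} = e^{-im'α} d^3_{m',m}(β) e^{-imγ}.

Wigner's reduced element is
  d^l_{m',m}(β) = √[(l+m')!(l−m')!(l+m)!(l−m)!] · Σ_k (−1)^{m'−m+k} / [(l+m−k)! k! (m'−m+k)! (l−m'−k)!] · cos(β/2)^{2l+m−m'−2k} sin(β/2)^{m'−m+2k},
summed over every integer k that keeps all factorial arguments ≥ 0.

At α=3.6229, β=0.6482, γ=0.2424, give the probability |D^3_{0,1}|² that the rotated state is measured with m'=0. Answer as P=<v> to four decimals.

P=0.3240

Split into d^3_{0,1}(β=0.6482) × two z-phases.
c=cos(0.6482/2)=0.947938, s=sin(0.6482/2)=0.318456; N=√[6·6·24·2]=41.569219
Admissible k: 1..3 (factorial args all ≥0)
  k=1: (−1)^0·41.5692/(12)·0.9479^5·0.3185^1 = +0.844382
  k=2: (−1)^1·41.5692/(4)·0.9479^3·0.3185^3 = -0.285890
  k=3: (−1)^2·41.5692/(12)·0.9479^1·0.3185^5 = +0.010755
d^3_{0,1}(0.6482) = +0.844382 -0.285890 +0.010755 = +0.569247
|D^3_{0,1}|² = |d^3_{0,1}(β)|² = (+0.569247)² = 0.324042 (the z-rotation phases have unit modulus)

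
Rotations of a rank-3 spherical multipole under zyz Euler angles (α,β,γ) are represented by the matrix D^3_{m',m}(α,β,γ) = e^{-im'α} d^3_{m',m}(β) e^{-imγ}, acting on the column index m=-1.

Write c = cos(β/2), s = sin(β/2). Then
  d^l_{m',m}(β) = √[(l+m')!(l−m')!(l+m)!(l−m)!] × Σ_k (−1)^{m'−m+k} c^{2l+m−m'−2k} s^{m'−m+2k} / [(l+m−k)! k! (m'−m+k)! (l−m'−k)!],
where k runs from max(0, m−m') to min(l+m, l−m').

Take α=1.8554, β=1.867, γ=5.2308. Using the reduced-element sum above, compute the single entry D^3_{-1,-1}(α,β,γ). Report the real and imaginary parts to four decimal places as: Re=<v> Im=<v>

D^3_{-1,-1}(1.8554,1.867,5.2308) = e^{-i·-1·1.8554}·d^3_{-1,-1}(1.867)·e^{-i·-1·5.2308}. Compute d first:
c=cos(1.867/2)=0.595025, s=sin(1.867/2)=0.803707; N=√[2·24·2·24]=48.000000
k∈{0,1,2} keeps every argument non-negative
  k=0: (−1)^0·48.0000/(48)·0.5950^6·0.8037^0 = +0.044382
  k=1: (−1)^1·48.0000/(6)·0.5950^4·0.8037^2 = -0.647777
  k=2: (−1)^2·48.0000/(8)·0.5950^2·0.8037^4 = +0.886366
d^3_{-1,-1}(1.867) = +0.044382 -0.647777 +0.886366 = +0.282971
Phases: e^{-i·(-1)·1.8554}=-0.280777+0.959773i, e^{-i·(-1)·5.2308}=+0.495501-0.868608i ⇒ D=+0.196535+0.203584i

Re=0.1965 Im=0.2036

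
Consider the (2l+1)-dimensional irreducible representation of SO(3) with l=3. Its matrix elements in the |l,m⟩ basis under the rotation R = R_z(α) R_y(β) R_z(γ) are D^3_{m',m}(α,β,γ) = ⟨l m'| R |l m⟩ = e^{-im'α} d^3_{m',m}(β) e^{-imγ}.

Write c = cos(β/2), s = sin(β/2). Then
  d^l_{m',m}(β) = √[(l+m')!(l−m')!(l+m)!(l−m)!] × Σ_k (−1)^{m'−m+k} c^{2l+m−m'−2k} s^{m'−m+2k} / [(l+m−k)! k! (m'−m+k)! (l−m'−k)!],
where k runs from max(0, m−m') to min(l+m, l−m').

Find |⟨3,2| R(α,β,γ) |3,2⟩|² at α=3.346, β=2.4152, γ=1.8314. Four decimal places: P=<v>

D^3_{2,2}(3.346,2.4152,1.8314) = e^{-i·2·3.346}·d^3_{2,2}(2.4152)·e^{-i·2·1.8314}. Compute d first:
With c≡cos(β/2)=0.355264 and s≡sin(β/2)=0.934766, N=[120·1·120·1]^{1/2}=120.000000
k: max(0,(2)−(2))=0 … min(3+(2),3−(2))=1
  k=0: (−1)^0·120.0000/(120)·0.3553^6·0.9348^0 = +0.002011
  k=1: (−1)^1·120.0000/(24)·0.3553^4·0.9348^2 = -0.069595
d^3_{2,2}(2.4152) = +0.002011 -0.069595 = -0.067585
|D^3_{2,2}|² = |d^3_{2,2}(β)|² = (-0.067585)² = 0.004568 (the z-rotation phases have unit modulus)

P=0.0046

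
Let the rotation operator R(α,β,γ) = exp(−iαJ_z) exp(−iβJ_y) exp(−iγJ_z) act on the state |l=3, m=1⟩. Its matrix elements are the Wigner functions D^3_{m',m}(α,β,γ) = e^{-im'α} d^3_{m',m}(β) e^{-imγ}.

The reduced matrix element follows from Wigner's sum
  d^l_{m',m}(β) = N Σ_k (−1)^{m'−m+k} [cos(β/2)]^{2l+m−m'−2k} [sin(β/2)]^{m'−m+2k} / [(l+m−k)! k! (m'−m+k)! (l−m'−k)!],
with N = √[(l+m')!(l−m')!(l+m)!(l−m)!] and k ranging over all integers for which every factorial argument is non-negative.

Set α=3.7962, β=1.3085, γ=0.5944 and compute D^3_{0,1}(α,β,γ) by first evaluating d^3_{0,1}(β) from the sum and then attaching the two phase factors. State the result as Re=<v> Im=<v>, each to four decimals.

Re=-0.2300 Im=0.1555

D^3_{0,1}(3.7962,1.3085,0.5944) = e^{-i·0·3.7962}·d^3_{0,1}(1.3085)·e^{-i·1·0.5944}. Compute d first:
Half-angle: c=0.793505, s=0.608564. N=√(6·6·24·2)=41.569219
Admissible k: 1..3 (factorial args all ≥0)
  k=1: (−1)^0·41.5692/(12)·0.7935^5·0.6086^1 = +0.663200
  k=2: (−1)^1·41.5692/(4)·0.7935^3·0.6086^3 = -1.170252
  k=3: (−1)^2·41.5692/(12)·0.7935^1·0.6086^5 = +0.229442
d^3_{0,1}(1.3085) = +0.663200 -1.170252 +0.229442 = -0.277611
Attach z-rotation phases: D = e^{-i(0)(3.7962)}·(-0.277611)·e^{-i(1)(0.5944)} = -0.229997+0.155466i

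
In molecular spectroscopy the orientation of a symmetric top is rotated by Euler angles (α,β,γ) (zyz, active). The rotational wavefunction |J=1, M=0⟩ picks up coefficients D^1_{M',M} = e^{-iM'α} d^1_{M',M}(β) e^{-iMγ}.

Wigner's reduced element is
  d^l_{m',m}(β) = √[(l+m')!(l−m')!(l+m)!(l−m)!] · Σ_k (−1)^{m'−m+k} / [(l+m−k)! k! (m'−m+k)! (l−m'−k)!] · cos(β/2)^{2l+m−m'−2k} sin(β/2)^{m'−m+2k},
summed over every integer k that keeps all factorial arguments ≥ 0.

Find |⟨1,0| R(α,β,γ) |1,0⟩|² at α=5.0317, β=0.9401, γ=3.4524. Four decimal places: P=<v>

Split into d^1_{0,0}(β=0.9401) × two z-phases.
c=cos(0.9401/2)=0.891546, s=sin(0.9401/2)=0.452931; N=√[1·1·1·1]=1.000000
k: max(0,(0)−(0))=0 … min(1+(0),1−(0))=1
  k=0: (−1)^0·1.0000/(1)·0.8915^2·0.4529^0 = +0.794854
  k=1: (−1)^1·1.0000/(1)·0.8915^0·0.4529^2 = -0.205146
d^1_{0,0}(0.9401) = +0.794854 -0.205146 = +0.589707
|D^1_{0,0}|² = |d^1_{0,0}(β)|² = (+0.589707)² = 0.347755 (the z-rotation phases have unit modulus)

P=0.3478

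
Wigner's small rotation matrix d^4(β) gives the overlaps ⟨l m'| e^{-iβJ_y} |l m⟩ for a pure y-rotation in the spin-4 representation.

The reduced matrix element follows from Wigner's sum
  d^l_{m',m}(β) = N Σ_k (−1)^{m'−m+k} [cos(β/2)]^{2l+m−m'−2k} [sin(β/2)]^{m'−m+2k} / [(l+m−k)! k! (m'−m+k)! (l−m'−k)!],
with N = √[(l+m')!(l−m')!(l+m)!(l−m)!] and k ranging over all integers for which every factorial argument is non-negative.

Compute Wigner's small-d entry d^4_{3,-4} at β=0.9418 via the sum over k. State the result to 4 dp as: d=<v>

d=-0.0100

d^4_{3,-4}(β=0.9418) via Wigner's sum:
Half-angle: c=0.891160, s=0.453689. N=√(5040·1·1·40320)=14255.272709
k∈{0} keeps every argument non-negative
  k=0: (−1)^7·14255.2727/(5040)·0.8912^1·0.4537^7 = -0.009973
d^4_{3,-4}(0.9418) = -0.009973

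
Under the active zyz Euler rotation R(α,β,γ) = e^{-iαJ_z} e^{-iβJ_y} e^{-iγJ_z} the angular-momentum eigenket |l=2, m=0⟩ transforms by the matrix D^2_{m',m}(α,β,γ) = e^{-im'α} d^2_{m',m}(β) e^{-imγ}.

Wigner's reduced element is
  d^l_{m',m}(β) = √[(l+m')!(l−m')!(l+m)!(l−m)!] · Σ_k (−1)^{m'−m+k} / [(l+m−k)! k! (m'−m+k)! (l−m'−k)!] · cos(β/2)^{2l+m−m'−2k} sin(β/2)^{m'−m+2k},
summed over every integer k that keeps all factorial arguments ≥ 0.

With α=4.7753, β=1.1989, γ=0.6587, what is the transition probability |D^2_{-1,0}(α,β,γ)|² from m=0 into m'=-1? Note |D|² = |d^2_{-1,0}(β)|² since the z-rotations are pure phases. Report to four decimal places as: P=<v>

First d^2_{-1,0}(β=1.1989), then the phase factors e^{-i(-1)α} and e^{-i(0)γ}:
With c≡cos(β/2)=0.825646 and s≡sin(β/2)=0.564188, N=[1·6·2·2]^{1/2}=4.898979
k∈{1,2} keeps every argument non-negative
  k=1: (−1)^0·4.8990/(2)·0.8256^3·0.5642^1 = +0.777824
  k=2: (−1)^1·4.8990/(2)·0.8256^1·0.5642^3 = -0.363197
d^2_{-1,0}(1.1989) = +0.777824 -0.363197 = +0.414627
|D^2_{-1,0}|² = |d^2_{-1,0}(β)|² = (+0.414627)² = 0.171916 (the z-rotation phases have unit modulus)

P=0.1719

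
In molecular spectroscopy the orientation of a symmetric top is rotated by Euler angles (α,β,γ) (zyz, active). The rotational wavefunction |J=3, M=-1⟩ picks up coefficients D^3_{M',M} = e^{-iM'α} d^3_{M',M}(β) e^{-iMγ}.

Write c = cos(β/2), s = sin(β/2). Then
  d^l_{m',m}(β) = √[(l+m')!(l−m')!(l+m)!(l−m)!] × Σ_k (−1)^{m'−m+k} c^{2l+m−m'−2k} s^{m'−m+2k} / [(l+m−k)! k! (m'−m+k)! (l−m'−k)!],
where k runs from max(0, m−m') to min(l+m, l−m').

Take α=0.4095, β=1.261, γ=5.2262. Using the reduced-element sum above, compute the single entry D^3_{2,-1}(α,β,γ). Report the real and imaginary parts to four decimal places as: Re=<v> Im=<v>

D^3_{2,-1}(0.4095,1.261,5.2262) = e^{-i·2·0.4095}·d^3_{2,-1}(1.261)·e^{-i·-1·5.2262}. Compute d first:
c=cos(1.261/2)=0.807733, s=sin(1.261/2)=0.589549; N=√[120·1·2·24]=75.894664
Admissible k: 0..1 (factorial args all ≥0)
  k=0: (−1)^3·75.8947/(12)·0.8077^3·0.5895^3 = -0.682955
  k=1: (−1)^4·75.8947/(24)·0.8077^1·0.5895^5 = +0.181914
d^3_{2,-1}(1.261) = -0.682955 +0.181914 = -0.501041
D = (+0.682952-0.730463i)·(-0.501041)·(+0.491500-0.870878i) = +0.150550+0.477888i

Re=0.1505 Im=0.4779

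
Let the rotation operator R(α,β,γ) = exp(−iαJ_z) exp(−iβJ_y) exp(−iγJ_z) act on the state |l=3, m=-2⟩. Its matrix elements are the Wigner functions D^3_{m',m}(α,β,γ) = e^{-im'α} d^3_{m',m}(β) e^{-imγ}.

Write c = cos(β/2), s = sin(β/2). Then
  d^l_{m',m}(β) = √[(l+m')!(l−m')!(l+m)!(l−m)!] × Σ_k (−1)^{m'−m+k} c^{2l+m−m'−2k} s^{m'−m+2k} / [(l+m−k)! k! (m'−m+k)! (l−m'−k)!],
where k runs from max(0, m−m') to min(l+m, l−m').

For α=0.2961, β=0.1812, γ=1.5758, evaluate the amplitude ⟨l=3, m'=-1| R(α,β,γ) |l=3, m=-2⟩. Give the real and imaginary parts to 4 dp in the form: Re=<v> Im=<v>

Re=0.2628 Im=0.0831

Split into d^3_{-1,-2}(β=0.1812) × two z-phases.
Half-angle: c=0.995899, s=0.090476. N=√(2·24·1·120)=75.894664
The bounds max(0,m−m')=0 and min(l+m,l−m')=1 give 2 terms
  k=0: (−1)^1·75.8947/(24)·0.9959^5·0.0905^1 = -0.280291
  k=1: (−1)^2·75.8947/(12)·0.9959^3·0.0905^3 = +0.004627
d^3_{-1,-2}(0.1812) = -0.280291 +0.004627 = -0.275665
Attach z-rotation phases: D = e^{-i(-1)(0.2961)}·(-0.275665)·e^{-i(-2)(1.5758)} = +0.262850+0.083071i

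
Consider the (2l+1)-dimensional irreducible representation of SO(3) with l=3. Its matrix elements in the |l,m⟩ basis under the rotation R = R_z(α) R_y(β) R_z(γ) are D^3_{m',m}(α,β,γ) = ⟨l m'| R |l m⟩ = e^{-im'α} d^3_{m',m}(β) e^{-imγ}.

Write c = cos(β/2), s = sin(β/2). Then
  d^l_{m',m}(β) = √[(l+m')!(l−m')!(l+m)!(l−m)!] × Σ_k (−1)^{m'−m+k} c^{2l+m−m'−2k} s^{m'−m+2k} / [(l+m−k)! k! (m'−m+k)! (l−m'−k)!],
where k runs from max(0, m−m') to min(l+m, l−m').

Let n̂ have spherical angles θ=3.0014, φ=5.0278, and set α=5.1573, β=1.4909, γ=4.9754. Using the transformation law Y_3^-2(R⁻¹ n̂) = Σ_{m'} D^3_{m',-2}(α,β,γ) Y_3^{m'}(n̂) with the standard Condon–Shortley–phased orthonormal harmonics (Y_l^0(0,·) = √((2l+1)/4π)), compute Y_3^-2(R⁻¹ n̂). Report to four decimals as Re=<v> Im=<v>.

Need the full column D^3_{m',-2} for m'=−3..3 at α=5.1573, β=1.4909, γ=4.9754.
cos(β/2)=0.734783, sin(β/2)=0.678303
d^3_{-3,-2}: single k=1 term ⇒ +0.355872;  D = +0.341016+0.101748i
d^3_{-2,-2}: k∈[0..1] ⇒ +0.157381 -0.670583 = -0.513202;  D = -0.079204-0.507053i
d^3_{-1,-2}: k∈[0..1] ⇒ -0.459429 +0.783028 = +0.323599;  D = -0.267103+0.182681i
d^3_{0,-2}: k∈[0..1] ⇒ +0.734587 -0.625997 = +0.108590;  D = -0.093910-0.054523i
d^3_{1,-2}: k∈[0..1] ⇒ -0.783028 +0.333638 = -0.449389;  D = -0.036410+0.447912i
d^3_{2,-2}: k∈[0..1] ⇒ +0.571454 -0.097396 = +0.474059;  D = +0.443032-0.168683i
d^3_{3,-2}: single k=0 term ⇒ -0.258435;  D = -0.186952-0.178432i
Y_3^{m'}(θ=3.0014,φ=5.0278) and Σ D·Y over m':
  (+0.3410+0.1017i)·(-0.0009-0.0007i)  (-0.0792-0.5071i)·(+0.0160-0.0117i)  (-0.2671+0.1827i)·(+0.0547+0.1675i)  (-0.0939-0.0545i)·(-0.7030+0.0000i)  (-0.0364+0.4479i)·(-0.0547+0.1675i)  (+0.4430-0.1687i)·(+0.0160+0.0117i)  (-0.1870-0.1784i)·(+0.0009-0.0007i)
Y_3^-2(R⁻¹ n̂) = -0.050920-0.032079i

Re=-0.0509 Im=-0.0321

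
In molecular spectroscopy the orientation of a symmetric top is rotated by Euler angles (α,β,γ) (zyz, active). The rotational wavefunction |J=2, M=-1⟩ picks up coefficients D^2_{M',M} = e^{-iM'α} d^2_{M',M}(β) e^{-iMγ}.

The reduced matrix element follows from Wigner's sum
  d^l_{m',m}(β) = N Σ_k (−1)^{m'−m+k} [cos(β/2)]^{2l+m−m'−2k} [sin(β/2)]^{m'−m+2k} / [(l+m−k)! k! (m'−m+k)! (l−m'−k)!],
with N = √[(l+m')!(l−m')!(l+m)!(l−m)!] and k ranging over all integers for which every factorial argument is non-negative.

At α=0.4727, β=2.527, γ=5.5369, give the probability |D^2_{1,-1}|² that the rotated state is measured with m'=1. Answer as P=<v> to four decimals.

First d^2_{1,-1}(β=2.527), then the phase factors e^{-i(1)α} and e^{-i(-1)γ}:
With c≡cos(β/2)=0.302483 and s≡sin(β/2)=0.953155, N=[6·1·1·6]^{1/2}=6.000000
The bounds max(0,m−m')=0 and min(l+m,l−m')=1 give 2 terms
  k=0: (−1)^2·6.0000/(2)·0.3025^2·0.9532^2 = +0.249373
  k=1: (−1)^3·6.0000/(6)·0.3025^0·0.9532^4 = -0.825380
d^2_{1,-1}(2.527) = +0.249373 -0.825380 = -0.576007
|D^2_{1,-1}|² = |d^2_{1,-1}(β)|² = (-0.576007)² = 0.331784 (the z-rotation phases have unit modulus)

P=0.3318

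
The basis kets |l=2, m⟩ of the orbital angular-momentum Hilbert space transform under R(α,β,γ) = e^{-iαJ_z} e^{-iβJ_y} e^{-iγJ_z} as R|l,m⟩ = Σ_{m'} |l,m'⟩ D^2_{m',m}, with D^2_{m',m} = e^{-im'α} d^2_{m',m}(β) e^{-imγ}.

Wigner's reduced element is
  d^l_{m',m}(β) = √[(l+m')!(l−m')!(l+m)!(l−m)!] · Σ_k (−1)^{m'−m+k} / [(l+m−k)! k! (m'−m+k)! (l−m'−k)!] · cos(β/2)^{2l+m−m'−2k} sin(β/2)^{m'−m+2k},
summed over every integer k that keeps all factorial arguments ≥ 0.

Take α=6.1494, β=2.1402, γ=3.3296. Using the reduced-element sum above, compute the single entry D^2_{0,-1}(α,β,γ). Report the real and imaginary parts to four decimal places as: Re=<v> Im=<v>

Re=-0.5463 Im=-0.1039

D^2_{0,-1}(6.1494,2.1402,3.3296) = e^{-i·0·6.1494}·d^2_{0,-1}(2.1402)·e^{-i·-1·3.3296}. Compute d first:
With c≡cos(β/2)=0.480037 and s≡sin(β/2)=0.877249, N=[2·2·1·6]^{1/2}=4.898979
k∈{0,1} keeps every argument non-negative
  k=0: (−1)^1·4.8990/(2)·0.4800^3·0.8772^1 = -0.237696
  k=1: (−1)^2·4.8990/(2)·0.4800^1·0.8772^3 = +0.793812
d^2_{0,-1}(2.1402) = -0.237696 +0.793812 = +0.556117
Phases: e^{-i·(0)·6.1494}=+1.000000+0.000000i, e^{-i·(-1)·3.3296}=-0.982379-0.186902i ⇒ D=-0.546317-0.103939i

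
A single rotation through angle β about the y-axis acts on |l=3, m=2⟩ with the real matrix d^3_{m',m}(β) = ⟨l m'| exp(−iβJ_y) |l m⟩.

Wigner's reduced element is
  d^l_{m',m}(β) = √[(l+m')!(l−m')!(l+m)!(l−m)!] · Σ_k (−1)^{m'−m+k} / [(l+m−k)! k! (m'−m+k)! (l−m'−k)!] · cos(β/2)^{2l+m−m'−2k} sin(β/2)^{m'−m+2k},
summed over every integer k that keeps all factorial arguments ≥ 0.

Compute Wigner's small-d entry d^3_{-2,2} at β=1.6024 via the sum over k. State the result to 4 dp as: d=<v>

d^3_{-2,2}(β=1.6024) via Wigner's sum:
Half-angle: c=0.695845, s=0.718192. N=√(1·120·120·1)=120.000000
The bounds max(0,m−m')=4 and min(l+m,l−m')=5 give 2 terms
  k=4: (−1)^0·120.0000/(24)·0.6958^2·0.7182^4 = +0.644105
  k=5: (−1)^1·120.0000/(120)·0.6958^0·0.7182^6 = -0.137228
d^3_{-2,2}(1.6024) = +0.644105 -0.137228 = +0.506877

d=0.5069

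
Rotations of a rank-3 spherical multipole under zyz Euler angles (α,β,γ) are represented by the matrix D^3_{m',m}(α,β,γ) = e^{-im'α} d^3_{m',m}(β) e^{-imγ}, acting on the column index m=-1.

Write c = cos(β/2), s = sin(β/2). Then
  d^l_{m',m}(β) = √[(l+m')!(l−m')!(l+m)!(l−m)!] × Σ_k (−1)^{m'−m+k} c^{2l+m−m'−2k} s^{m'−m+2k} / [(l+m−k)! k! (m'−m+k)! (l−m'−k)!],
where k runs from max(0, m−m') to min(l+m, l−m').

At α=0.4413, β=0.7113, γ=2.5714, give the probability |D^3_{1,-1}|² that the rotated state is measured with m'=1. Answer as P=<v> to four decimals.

P=0.2118

Split into d^3_{1,-1}(β=0.7113) × two z-phases.
Half-angle: c=0.937420, s=0.348200. N=√(24·2·2·24)=48.000000
k∈{0,1,2} keeps every argument non-negative
  k=0: (−1)^2·48.0000/(8)·0.9374^4·0.3482^2 = +0.561753
  k=1: (−1)^3·48.0000/(6)·0.9374^2·0.3482^4 = -0.103341
  k=2: (−1)^4·48.0000/(48)·0.9374^0·0.3482^6 = +0.001782
d^3_{1,-1}(0.7113) = +0.561753 -0.103341 +0.001782 = +0.460195
|D^3_{1,-1}|² = |d^3_{1,-1}(β)|² = (+0.460195)² = 0.211779 (the z-rotation phases have unit modulus)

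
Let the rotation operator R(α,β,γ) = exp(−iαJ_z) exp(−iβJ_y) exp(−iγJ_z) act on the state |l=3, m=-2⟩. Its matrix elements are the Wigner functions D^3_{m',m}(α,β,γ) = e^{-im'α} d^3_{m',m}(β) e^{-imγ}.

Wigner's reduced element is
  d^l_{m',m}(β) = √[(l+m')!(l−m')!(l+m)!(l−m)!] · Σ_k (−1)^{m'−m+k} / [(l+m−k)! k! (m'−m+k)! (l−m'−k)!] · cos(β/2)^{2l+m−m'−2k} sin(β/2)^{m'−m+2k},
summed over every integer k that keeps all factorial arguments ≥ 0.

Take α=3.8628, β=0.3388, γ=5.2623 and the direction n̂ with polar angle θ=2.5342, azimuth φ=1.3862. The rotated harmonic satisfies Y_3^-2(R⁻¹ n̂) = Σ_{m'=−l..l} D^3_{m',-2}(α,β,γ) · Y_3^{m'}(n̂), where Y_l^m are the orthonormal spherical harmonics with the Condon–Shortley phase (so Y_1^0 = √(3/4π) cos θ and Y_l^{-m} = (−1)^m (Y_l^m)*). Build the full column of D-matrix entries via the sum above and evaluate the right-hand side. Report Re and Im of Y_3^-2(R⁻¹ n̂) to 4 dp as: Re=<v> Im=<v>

Re=0.0459 Im=-0.1307

Need the full column D^3_{m',-2} for m'=−3..3 at α=3.8628, β=0.3388, γ=5.2623.
cos(β/2)=0.985686, sin(β/2)=0.168591
d^3_{-3,-2}: single k=1 term ⇒ +0.384240;  D = -0.381391-0.046704i
d^3_{-2,-2}: k∈[0..1] ⇒ +0.917132 -0.134151 = +0.782981;  D = +0.646507-0.441688i
d^3_{-1,-2}: k∈[0..1] ⇒ -0.496052 +0.029023 = -0.467029;  D = +0.115650-0.452483i
d^3_{0,-2}: k∈[0..1] ⇒ +0.146955 -0.004299 = +0.142656;  D = -0.064731-0.127124i
d^3_{1,-2}: k∈[0..1] ⇒ -0.029023 +0.000425 = -0.028599;  D = -0.026573-0.010571i
d^3_{2,-2}: k∈[0..1] ⇒ +0.003925 -0.000023 = +0.003902;  D = -0.003675+0.001311i
d^3_{3,-2}: single k=0 term ⇒ -0.000329;  D = -0.000160+0.000287i
Y_3^{m'}(θ=2.5342,φ=1.3862) and Σ D·Y over m':
  (-0.3814-0.0467i)·(-0.0408+0.0660i)  (+0.6465-0.4417i)·(+0.2549+0.0986i)  (+0.1157-0.4525i)·(+0.0803-0.4300i)  (-0.0647-0.1271i)·(-0.1138+0.0000i)  (-0.0266-0.0106i)·(-0.0803-0.4300i)  (-0.0037+0.0013i)·(+0.2549-0.0986i)  (-0.0002+0.0003i)·(+0.0408+0.0660i)
Y_3^-2(R⁻¹ n̂) = +0.045880-0.130697i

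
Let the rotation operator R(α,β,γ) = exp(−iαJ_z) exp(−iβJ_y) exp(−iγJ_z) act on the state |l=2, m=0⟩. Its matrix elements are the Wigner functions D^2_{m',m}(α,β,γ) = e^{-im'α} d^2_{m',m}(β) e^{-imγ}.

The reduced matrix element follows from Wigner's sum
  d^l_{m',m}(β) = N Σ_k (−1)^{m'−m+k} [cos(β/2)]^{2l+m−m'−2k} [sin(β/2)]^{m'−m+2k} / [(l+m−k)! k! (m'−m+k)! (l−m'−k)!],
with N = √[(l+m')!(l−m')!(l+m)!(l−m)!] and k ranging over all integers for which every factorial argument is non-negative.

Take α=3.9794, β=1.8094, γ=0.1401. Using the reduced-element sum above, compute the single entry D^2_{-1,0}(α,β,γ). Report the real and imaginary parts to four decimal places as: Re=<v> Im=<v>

Re=0.1882 Im=0.2090

D^2_{-1,0}(3.9794,1.8094,0.1401) = e^{-i·-1·3.9794}·d^2_{-1,0}(1.8094)·e^{-i·0·0.1401}. Compute d first:
Half-angle: c=0.617921, s=0.786240. N=√(1·6·2·2)=4.898979
k∈{1,2} keeps every argument non-negative
  k=1: (−1)^0·4.8990/(2)·0.6179^3·0.7862^1 = +0.454392
  k=2: (−1)^1·4.8990/(2)·0.6179^1·0.7862^3 = -0.735655
d^2_{-1,0}(1.8094) = +0.454392 -0.735655 = -0.281263
Attach z-rotation phases: D = e^{-i(-1)(3.9794)}·(-0.281263)·e^{-i(0)(0.1401)} = +0.188191+0.209028i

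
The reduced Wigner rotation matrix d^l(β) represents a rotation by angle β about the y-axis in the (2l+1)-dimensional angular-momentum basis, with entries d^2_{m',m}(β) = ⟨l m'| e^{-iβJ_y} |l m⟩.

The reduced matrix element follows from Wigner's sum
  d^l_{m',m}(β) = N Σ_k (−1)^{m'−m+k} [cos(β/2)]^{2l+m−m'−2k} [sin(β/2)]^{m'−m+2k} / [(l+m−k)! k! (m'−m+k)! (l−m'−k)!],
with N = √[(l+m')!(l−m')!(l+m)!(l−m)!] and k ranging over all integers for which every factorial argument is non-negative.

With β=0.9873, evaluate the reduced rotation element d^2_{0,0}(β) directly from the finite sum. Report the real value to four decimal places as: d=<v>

d^2_{0,0}(β=0.9873) via Wigner's sum:
Half-angle: c=0.880609, s=0.473843. N=√(2·2·2·2)=4.000000
The bounds max(0,m−m')=0 and min(l+m,l−m')=2 give 3 terms
  k=0: (−1)^0·4.0000/(4)·0.8806^4·0.4738^0 = +0.601358
  k=1: (−1)^1·4.0000/(1)·0.8806^2·0.4738^2 = -0.696459
  k=2: (−1)^2·4.0000/(4)·0.8806^0·0.4738^4 = +0.050413
d^2_{0,0}(0.9873) = +0.601358 -0.696459 +0.050413 = -0.044689

d=-0.0447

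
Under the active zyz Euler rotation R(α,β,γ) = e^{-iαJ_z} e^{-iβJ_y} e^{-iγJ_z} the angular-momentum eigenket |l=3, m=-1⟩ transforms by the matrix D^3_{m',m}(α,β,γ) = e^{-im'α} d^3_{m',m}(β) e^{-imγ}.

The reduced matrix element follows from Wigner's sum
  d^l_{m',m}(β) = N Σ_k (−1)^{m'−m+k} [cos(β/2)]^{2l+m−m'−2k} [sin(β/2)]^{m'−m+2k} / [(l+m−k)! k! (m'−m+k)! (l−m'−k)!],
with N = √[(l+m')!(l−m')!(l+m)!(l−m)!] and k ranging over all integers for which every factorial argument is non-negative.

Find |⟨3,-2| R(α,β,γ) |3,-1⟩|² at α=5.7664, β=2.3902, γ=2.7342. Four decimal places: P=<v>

P=0.0538

D^3_{-2,-1}(5.7664,2.3902,2.7342) = e^{-i·-2·5.7664}·d^3_{-2,-1}(2.3902)·e^{-i·-1·2.7342}. Compute d first:
c=cos(2.3902/2)=0.366920, s=sin(2.3902/2)=0.930252; N=√[1·120·2·24]=75.894664
The bounds max(0,m−m')=1 and min(l+m,l−m')=2 give 2 terms
  k=1: (−1)^0·75.8947/(24)·0.3669^5·0.9303^1 = +0.019564
  k=2: (−1)^1·75.8947/(12)·0.3669^3·0.9303^3 = -0.251506
d^3_{-2,-1}(2.3902) = +0.019564 -0.251506 = -0.231942
|D^3_{-2,-1}|² = |d^3_{-2,-1}(β)|² = (-0.231942)² = 0.053797 (the z-rotation phases have unit modulus)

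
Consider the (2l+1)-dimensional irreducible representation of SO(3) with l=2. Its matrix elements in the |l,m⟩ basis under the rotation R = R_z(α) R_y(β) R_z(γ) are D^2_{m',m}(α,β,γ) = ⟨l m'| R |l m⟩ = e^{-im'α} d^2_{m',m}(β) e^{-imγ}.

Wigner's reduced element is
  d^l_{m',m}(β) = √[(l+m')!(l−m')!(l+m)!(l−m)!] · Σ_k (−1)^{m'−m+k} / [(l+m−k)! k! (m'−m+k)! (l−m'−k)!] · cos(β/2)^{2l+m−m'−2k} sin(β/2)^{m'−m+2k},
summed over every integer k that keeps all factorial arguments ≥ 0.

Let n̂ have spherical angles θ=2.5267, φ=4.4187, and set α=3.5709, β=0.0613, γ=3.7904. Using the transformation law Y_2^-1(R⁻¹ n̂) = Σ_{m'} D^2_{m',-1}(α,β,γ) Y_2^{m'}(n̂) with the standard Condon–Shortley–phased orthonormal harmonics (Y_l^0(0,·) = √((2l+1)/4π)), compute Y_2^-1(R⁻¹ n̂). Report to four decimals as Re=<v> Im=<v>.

Need the full column D^2_{m',-1} for m'=−2..2 at α=3.5709, β=0.0613, γ=3.7904.
cos(β/2)=0.999530, sin(β/2)=0.030645
d^2_{-2,-1}: single k=1 term ⇒ +0.061204;  D = -0.003876-0.061081i
d^2_{-1,-1}: k∈[0..1] ⇒ +0.998123 -0.002815 = +0.995308;  D = +0.470771+0.876934i
d^2_{0,-1}: k∈[0..1] ⇒ -0.074959 +0.000070 = -0.074889;  D = +0.059672+0.045251i
d^2_{1,-1}: k∈[0..1] ⇒ +0.002815 -0.000001 = +0.002814;  D = +0.002746+0.000613i
d^2_{2,-1}: single k=0 term ⇒ -0.000058;  D = +0.000056-0.000012i
Y_2^{m'}(θ=2.5267,φ=4.4187) and Σ D·Y over m':
  (-0.0039-0.0611i)·(-0.1070-0.0712i)  (+0.4708+0.8769i)·(+0.1054-0.3484i)  (+0.0597+0.0453i)·(+0.3159+0.0000i)  (+0.0027+0.0006i)·(-0.1054-0.3484i)  (+0.0001-0.0000i)·(-0.1070+0.0712i)
Y_2^-1(R⁻¹ n̂) = +0.370007-0.051534i

Re=0.3700 Im=-0.0515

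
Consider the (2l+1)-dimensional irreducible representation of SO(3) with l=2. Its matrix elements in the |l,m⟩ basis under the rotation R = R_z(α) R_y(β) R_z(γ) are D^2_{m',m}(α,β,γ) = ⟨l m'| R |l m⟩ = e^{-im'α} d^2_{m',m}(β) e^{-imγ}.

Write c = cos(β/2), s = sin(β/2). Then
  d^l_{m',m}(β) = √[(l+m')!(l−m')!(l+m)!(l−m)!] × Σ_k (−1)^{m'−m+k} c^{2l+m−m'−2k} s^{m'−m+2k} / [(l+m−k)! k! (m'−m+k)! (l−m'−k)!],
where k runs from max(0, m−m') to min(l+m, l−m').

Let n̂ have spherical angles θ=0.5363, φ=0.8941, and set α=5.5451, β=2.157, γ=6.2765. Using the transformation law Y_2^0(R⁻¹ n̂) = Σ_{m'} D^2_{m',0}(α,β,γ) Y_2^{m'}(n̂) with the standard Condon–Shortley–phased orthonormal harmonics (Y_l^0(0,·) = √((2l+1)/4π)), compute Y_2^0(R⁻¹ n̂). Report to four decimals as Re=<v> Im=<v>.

Need the full column D^2_{m',0} for m'=−2..2 at α=5.5451, β=2.157, γ=6.2765.
cos(β/2)=0.472651, sin(β/2)=0.881250
d^2_{-2,0}: single k=2 term ⇒ +0.424966;  D = +0.040153-0.423065i
d^2_{-1,0}: k∈[1..2] ⇒ +0.227927 -0.792343 = -0.564416;  D = -0.417531+0.379780i
d^2_{0,0}: k∈[0..2] ⇒ +0.049907 -0.693967 +0.603110 = -0.040950;  D = -0.040950+0.000000i
d^2_{1,0}: k∈[0..1] ⇒ -0.227927 +0.792343 = +0.564416;  D = +0.417531+0.379780i
d^2_{2,0}: single k=0 term ⇒ +0.424966;  D = +0.040153+0.423065i
Y_2^{m'}(θ=0.5363,φ=0.8941) and Σ D·Y over m':
  (+0.0402-0.4231i)·(-0.0218-0.0985i)  (-0.4175+0.3798i)·(+0.2125-0.2646i)  (-0.0410+0.0000i)·(+0.3838+0.0000i)  (+0.4175+0.3798i)·(-0.2125-0.2646i)  (+0.0402+0.4231i)·(-0.0218+0.0985i)
Y_2^0(R⁻¹ n̂) = -0.077284-0.000000i

Re=-0.0773 Im=0.0000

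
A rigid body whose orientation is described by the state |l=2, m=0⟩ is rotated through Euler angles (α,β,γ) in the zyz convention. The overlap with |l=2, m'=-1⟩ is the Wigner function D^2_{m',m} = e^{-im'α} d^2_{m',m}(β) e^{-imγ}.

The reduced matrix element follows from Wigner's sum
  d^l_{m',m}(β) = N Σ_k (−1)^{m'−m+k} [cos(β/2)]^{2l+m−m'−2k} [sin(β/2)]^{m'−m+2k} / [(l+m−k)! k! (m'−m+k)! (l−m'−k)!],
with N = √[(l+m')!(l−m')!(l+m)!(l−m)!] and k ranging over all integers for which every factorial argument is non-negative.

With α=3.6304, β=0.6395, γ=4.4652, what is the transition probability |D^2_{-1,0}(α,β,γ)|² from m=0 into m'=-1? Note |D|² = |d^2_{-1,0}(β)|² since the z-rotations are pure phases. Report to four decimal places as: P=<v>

P=0.3440

First d^2_{-1,0}(β=0.6395), then the phase factors e^{-i(-1)α} and e^{-i(0)γ}:
With c≡cos(β/2)=0.949314 and s≡sin(β/2)=0.314329, N=[1·6·2·2]^{1/2}=4.898979
k: max(0,(0)−(-1))=1 … min(2+(0),2−(-1))=2
  k=1: (−1)^0·4.8990/(2)·0.9493^3·0.3143^1 = +0.658704
  k=2: (−1)^1·4.8990/(2)·0.9493^1·0.3143^3 = -0.072217
d^2_{-1,0}(0.6395) = +0.658704 -0.072217 = +0.586487
|D^2_{-1,0}|² = |d^2_{-1,0}(β)|² = (+0.586487)² = 0.343967 (the z-rotation phases have unit modulus)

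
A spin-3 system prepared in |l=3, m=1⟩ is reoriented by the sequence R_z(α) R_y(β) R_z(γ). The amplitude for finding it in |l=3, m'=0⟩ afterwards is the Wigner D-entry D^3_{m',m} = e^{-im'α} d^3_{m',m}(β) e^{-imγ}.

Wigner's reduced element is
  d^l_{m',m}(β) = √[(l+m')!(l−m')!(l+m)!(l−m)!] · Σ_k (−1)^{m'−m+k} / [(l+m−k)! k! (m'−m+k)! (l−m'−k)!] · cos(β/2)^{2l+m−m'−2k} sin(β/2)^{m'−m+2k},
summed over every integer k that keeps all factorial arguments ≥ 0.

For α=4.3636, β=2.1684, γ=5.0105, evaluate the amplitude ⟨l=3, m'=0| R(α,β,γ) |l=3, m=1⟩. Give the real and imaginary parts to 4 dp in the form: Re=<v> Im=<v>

D^3_{0,1}(4.3636,2.1684,5.0105) = e^{-i·0·4.3636}·d^3_{0,1}(2.1684)·e^{-i·1·5.0105}. Compute d first:
c=cos(2.1684/2)=0.467620, s=sin(2.1684/2)=0.883930; N=√[6·6·24·2]=41.569219
The bounds max(0,m−m')=1 and min(l+m,l−m')=3 give 3 terms
  k=1: (−1)^0·41.5692/(12)·0.4676^5·0.8839^1 = +0.068466
  k=2: (−1)^1·41.5692/(4)·0.4676^3·0.8839^3 = -0.733912
  k=3: (−1)^2·41.5692/(12)·0.4676^1·0.8839^5 = +0.874122
d^3_{0,1}(2.1684) = +0.068466 -0.733912 +0.874122 = +0.208676
Phases: e^{-i·(0)·4.3636}=+1.000000+0.000000i, e^{-i·(1)·5.0105}=+0.293715+0.955893i ⇒ D=+0.061291+0.199472i

Re=0.0613 Im=0.1995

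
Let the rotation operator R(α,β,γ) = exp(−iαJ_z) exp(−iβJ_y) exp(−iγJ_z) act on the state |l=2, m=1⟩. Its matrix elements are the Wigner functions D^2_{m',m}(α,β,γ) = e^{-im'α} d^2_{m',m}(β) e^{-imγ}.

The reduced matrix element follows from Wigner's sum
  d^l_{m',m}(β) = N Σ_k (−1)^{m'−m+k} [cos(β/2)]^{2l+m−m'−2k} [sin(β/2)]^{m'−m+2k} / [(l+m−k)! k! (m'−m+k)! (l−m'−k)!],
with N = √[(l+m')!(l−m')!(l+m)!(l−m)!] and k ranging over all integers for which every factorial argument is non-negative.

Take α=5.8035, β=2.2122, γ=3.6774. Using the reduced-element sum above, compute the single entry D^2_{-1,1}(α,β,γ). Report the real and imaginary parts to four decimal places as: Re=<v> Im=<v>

D^2_{-1,1}(5.8035,2.2122,3.6774) = e^{-i·-1·5.8035}·d^2_{-1,1}(2.2122)·e^{-i·1·3.6774}. Compute d first:
Half-angle: c=0.448151, s=0.893958. N=√(1·6·6·1)=6.000000
k: max(0,(1)−(-1))=2 … min(2+(1),2−(-1))=3
  k=2: (−1)^0·6.0000/(2)·0.4482^2·0.8940^2 = +0.481509
  k=3: (−1)^1·6.0000/(6)·0.4482^0·0.8940^4 = -0.638657
d^2_{-1,1}(2.2122) = +0.481509 -0.638657 = -0.157148
Attach z-rotation phases: D = e^{-i(-1)(5.8035)}·(-0.157148)·e^{-i(1)(3.6774)} = +0.082849-0.133535i

Re=0.0828 Im=-0.1335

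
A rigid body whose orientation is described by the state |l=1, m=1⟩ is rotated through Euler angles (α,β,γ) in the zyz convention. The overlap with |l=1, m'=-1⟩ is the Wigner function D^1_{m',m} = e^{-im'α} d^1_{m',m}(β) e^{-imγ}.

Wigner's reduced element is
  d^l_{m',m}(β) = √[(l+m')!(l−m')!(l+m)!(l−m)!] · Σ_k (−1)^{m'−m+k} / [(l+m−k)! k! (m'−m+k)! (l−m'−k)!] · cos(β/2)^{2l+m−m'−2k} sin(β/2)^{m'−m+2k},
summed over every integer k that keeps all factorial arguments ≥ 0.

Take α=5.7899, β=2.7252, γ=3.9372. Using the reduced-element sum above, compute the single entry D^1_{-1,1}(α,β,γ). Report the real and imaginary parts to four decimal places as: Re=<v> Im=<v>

Re=-0.2663 Im=0.9195

Split into d^1_{-1,1}(β=2.7252) × two z-phases.
Half-angle: c=0.206696, s=0.978405. N=√(1·2·2·1)=2.000000
Admissible k: 2..2 (factorial args all ≥0)
  k=2: (−1)^0·2.0000/(2)·0.2067^0·0.9784^2 = +0.957277
d^1_{-1,1}(2.7252) = +0.957277
Phases: e^{-i·(-1)·5.7899}=+0.880782-0.473522i, e^{-i·(1)·3.9372}=-0.699851+0.714289i ⇒ D=-0.266300+0.919491i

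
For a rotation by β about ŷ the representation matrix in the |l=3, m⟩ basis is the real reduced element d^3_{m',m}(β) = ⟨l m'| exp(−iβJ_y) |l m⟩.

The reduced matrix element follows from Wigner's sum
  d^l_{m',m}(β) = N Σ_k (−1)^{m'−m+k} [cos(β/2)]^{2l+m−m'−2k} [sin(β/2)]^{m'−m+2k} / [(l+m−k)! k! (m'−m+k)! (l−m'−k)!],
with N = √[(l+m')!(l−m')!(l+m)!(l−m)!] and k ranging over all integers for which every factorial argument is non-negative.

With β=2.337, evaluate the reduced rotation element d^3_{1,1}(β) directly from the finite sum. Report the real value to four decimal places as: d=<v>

d=0.5038

d^3_{1,1}(β=2.337) via Wigner's sum:
c=cos(2.337/2)=0.391532, s=sin(2.337/2)=0.920164; N=√[24·2·24·2]=48.000000
k∈{0,1,2} keeps every argument non-negative
  k=0: (−1)^0·48.0000/(48)·0.3915^6·0.9202^0 = +0.003603
  k=1: (−1)^1·48.0000/(6)·0.3915^4·0.9202^2 = -0.159181
  k=2: (−1)^2·48.0000/(8)·0.3915^2·0.9202^4 = +0.659399
d^3_{1,1}(2.337) = +0.003603 -0.159181 +0.659399 = +0.503820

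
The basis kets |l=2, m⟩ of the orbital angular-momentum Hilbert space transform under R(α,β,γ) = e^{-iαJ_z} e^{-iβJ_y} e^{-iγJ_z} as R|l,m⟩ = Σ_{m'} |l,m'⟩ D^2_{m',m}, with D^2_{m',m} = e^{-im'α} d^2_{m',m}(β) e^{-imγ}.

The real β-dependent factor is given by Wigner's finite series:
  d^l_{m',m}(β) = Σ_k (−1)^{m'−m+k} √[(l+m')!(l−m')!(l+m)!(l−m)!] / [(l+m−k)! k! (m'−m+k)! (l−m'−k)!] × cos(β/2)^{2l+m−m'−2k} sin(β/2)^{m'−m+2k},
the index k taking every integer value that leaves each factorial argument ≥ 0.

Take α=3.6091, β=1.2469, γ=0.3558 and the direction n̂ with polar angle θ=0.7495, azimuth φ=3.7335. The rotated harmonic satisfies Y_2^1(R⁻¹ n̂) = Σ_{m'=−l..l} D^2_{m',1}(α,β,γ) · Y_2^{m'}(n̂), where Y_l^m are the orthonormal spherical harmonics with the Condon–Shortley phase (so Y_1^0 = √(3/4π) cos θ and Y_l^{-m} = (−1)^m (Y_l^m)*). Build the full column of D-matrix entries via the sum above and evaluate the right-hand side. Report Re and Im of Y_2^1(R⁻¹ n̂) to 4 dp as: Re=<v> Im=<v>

Need the full column D^2_{m',1} for m'=−2..2 at α=3.6091, β=1.2469, γ=0.3558.
cos(β/2)=0.811869, sin(β/2)=0.583840
d^2_{-2,1}: single k=3 term ⇒ +0.323144;  D = +0.270437+0.176879i
d^2_{-1,1}: k∈[2..3] ⇒ +0.674032 -0.116191 = +0.557840;  D = -0.554363-0.062185i
d^2_{0,1}: k∈[1..2] ⇒ +0.765292 -0.395769 = +0.369522;  D = +0.346379-0.128720i
d^2_{1,1}: k∈[0..1] ⇒ +0.434454 -0.674032 = -0.239578;  D = +0.162865-0.175706i
d^2_{2,1}: single k=0 term ⇒ -0.624858;  D = -0.172672+0.600527i
Y_2^{m'}(θ=0.7495,φ=3.7335) and Σ D·Y over m':
  (+0.2704+0.1769i)·(+0.0677-0.1660i)  (-0.5544-0.0622i)·(-0.3197+0.2150i)  (+0.3464-0.1287i)·(+0.1916+0.0000i)  (+0.1629-0.1757i)·(+0.3197+0.2150i)  (-0.1727+0.6005i)·(+0.0677+0.1660i)
Y_2^1(R⁻¹ n̂) = +0.283117-0.166089i

Re=0.2831 Im=-0.1661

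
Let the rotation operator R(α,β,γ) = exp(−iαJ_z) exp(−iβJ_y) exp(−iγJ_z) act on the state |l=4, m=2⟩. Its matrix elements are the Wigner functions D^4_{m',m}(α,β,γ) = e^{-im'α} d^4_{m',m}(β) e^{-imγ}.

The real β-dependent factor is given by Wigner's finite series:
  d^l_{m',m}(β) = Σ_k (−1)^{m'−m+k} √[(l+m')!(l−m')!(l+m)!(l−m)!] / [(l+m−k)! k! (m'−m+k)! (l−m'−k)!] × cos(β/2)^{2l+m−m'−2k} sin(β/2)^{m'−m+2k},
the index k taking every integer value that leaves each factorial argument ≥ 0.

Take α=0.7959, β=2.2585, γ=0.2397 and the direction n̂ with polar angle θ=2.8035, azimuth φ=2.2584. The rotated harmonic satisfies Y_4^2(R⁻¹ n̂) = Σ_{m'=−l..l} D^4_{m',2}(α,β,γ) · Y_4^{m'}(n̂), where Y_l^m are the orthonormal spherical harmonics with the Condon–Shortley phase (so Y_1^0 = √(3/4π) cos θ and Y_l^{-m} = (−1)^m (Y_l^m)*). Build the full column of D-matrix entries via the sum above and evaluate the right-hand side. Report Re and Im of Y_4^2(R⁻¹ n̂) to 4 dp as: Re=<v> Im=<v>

Need the full column D^4_{m',2} for m'=−4..4 at α=0.7959, β=2.2585, γ=0.2397.
cos(β/2)=0.427338, sin(β/2)=0.904092
d^4_{-4,2}: single k=6 term ⇒ +0.527713;  D = -0.478033+0.223528i
d^4_{-3,2}: k∈[5..6] ⇒ +0.529130 -0.789448 = -0.260318;  D = +0.086200-0.245632i
d^4_{-2,2}: k∈[4..6] ⇒ +0.334216 -1.196740 +0.446376 = -0.416148;  D = -0.184150-0.373186i
d^4_{-1,2}: k∈[3..5] ⇒ +0.148940 -0.999963 +0.895150 = +0.044127;  D = +0.041936+0.013734i
d^4_{0,2}: k∈[2..4] ⇒ +0.047225 -0.563672 +0.946106 = +0.429660;  D = +0.381225-0.198179i
d^4_{1,2}: k∈[1..3] ⇒ +0.009983 -0.223409 +0.666642 = +0.453215;  D = +0.131983-0.433572i
d^4_{2,2}: k∈[0..2] ⇒ +0.001112 -0.059736 +0.334216 = +0.275593;  D = -0.132224-0.241802i
d^4_{3,2}: k∈[0..1] ⇒ -0.008804 +0.118217 = +0.109413;  D = -0.105317-0.029657i
d^4_{4,2}: single k=0 term ⇒ +0.026341;  D = -0.022841+0.013121i
Y_4^{m'}(θ=2.8035,φ=2.2584) and Σ D·Y over m':
  (-0.4780+0.2235i)·(-0.0050-0.0020i)  (+0.0862-0.2456i)·(-0.0380+0.0204i)  (-0.1841-0.3732i)·(-0.0374+0.1888i)  (+0.0419+0.0137i)·(+0.3035+0.3695i)  (+0.3812-0.1982i)·(+0.4256+0.0000i)  (+0.1320-0.4336i)·(-0.3035+0.3695i)  (-0.1322-0.2418i)·(-0.0374-0.1888i)  (-0.1053-0.0297i)·(+0.0380+0.0204i)  (-0.0228+0.0131i)·(-0.0050+0.0020i)
Y_4^2(R⁻¹ n̂) = +0.327917+0.136435i

Re=0.3279 Im=0.1364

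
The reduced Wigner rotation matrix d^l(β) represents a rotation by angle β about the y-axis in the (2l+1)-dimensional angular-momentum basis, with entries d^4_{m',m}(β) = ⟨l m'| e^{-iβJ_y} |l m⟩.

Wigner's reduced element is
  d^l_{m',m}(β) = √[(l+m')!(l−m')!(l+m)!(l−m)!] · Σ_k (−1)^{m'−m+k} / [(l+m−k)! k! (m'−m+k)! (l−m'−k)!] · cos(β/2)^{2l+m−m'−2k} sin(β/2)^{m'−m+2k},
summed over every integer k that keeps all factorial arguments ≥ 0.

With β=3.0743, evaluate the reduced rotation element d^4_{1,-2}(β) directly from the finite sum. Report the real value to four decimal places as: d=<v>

d^4_{1,-2}(β=3.0743) via Wigner's sum:
Half-angle: c=0.033640, s=0.999434. N=√(120·6·2·720)=1018.233765
The bounds max(0,m−m')=0 and min(l+m,l−m')=2 give 3 terms
  k=0: (−1)^3·1018.2338/(72)·0.0336^5·0.9994^3 = -0.000001
  k=1: (−1)^4·1018.2338/(48)·0.0336^3·0.9994^5 = +0.000805
  k=2: (−1)^5·1018.2338/(240)·0.0336^1·0.9994^7 = -0.142158
d^4_{1,-2}(3.0743) = -0.000001 +0.000805 -0.142158 = -0.141353

d=-0.1414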